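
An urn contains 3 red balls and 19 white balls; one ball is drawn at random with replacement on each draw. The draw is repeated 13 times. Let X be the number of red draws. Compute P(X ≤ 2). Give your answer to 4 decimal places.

0.7431

X ~ Binomial(13, 0.136364); P(X ≤ 2) = Σ C(13,k) p^k (1−p)^(13−k) over k:
  k=0: C(13,0)·0.136364^0·0.863636^13 = 0.148697
  k=1: C(13,1)·0.136364^1·0.863636^12 = 0.305220
  k=2: C(13,2)·0.136364^2·0.863636^11 = 0.289156
Total = 0.743073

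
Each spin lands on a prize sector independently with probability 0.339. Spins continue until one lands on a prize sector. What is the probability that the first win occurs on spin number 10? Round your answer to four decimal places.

Geometric (trials to first success), p = 0.339.
P(Y = 10) = (1−p)^9 · p = 0.024089 · 0.339 = 0.008166

0.0082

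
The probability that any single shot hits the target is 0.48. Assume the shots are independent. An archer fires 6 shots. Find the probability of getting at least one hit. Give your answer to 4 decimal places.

0.9802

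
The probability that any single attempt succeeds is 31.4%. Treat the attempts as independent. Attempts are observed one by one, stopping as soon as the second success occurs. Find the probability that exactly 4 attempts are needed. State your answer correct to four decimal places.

0.1392

Y = trial on which the second success occurs; negative binomial, r=2, p=0.314.
P(Y=4) = C(3,1) · p^2 · (1−p)^2
= 3 · 0.098596 · 0.4706 = 0.139197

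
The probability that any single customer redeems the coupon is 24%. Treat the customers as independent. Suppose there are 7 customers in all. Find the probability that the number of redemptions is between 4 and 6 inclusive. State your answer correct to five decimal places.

0.06165

X ~ Binomial(7, 0.24); P(4 ≤ X ≤ 6) = Σ C(7,k) p^k (1−p)^(7−k) over k:
  k=4: C(7,4)·0.24^4·0.76^3 = 0.0509746
  k=5: C(7,5)·0.24^5·0.76^2 = 0.0096583
  k=6: C(7,6)·0.24^6·0.76^1 = 0.0010167
Total = 0.0616496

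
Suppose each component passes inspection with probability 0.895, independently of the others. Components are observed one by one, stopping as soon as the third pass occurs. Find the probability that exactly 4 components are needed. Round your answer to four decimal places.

0.2258

Y = trial on which the third success occurs; negative binomial, r=3, p=0.895.
P(Y=4) = C(3,2) · p^3 · (1−p)^1
= 3 · 0.71692 · 0.105 = 0.225829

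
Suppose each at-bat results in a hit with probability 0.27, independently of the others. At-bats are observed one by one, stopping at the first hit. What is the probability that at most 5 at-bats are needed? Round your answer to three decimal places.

0.793

Y = number of at-bats to the first success; geometric, p = 0.27.
P(Y ≤ 5) = 1 − (1−p)^5 = 1 − 0.20731 = 0.79269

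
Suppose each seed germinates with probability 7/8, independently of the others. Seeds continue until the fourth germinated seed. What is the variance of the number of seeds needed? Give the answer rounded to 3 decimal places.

Y = total seeds until the fourth success; negative binomial with r=4, p=0.875.
Var(Y) = r(1−p)/p² = 4·0.125 / 0.875² = 0.65306

0.653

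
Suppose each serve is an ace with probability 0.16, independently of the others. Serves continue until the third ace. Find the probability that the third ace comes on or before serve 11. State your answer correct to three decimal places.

0.252

Finishing within 11 serves ⇔ at least 3 successes in the first 11. With X ~ Binomial(11, 0.16), P(Y ≤ 11) = 1 − P(X ≤ 2).
  k=0: C(11,0)·0.16^0·0.84^11 = 0.14692
  k=1: C(11,1)·0.16^1·0.84^10 = 0.30783
  k=2: C(11,2)·0.16^2·0.84^9 = 0.29317
1 − 0.74791 = 0.25209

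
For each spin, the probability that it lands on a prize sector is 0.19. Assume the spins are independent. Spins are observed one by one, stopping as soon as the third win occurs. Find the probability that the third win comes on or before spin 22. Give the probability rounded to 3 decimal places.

Finishing within 22 spins ⇔ at least 3 successes in the first 22. With X ~ Binomial(22, 0.19), P(Y ≤ 22) = 1 − P(X ≤ 2).
  k=0: C(22,0)·0.19^0·0.81^22 = 0.00970
  k=1: C(22,1)·0.19^1·0.81^21 = 0.05005
  k=2: C(22,2)·0.19^2·0.81^20 = 0.12326
1 − 0.18300 = 0.81700

0.817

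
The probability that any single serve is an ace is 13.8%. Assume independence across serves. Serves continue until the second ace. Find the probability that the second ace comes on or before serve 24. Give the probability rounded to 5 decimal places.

0.86284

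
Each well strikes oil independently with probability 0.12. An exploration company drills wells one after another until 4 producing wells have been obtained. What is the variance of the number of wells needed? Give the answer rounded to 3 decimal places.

Y = total wells until the fourth success; negative binomial with r=4, p=0.12.
Var(Y) = r(1−p)/p² = 4·0.88 / 0.12² = 244.44444

244.444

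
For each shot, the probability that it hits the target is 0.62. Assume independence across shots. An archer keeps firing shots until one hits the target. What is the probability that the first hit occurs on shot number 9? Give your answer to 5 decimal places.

0.00027

Geometric (trials to first success), p = 0.62.
P(Y = 9) = (1−p)^8 · p = 0.00043478 · 0.62 = 0.0002696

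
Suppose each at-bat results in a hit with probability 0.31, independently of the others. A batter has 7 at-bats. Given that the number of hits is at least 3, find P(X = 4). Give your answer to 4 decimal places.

X ~ Binomial(7, 0.31). Want P(X=4 | X≥3) = P(X=4) / P(X≥3).
P(X=4) = C(7,4)·0.31^4·0.69^3 = 0.106185
P(X≥3) = 1 − 0.074464 − 0.234182 − 0.315637 = 0.375717
Ratio = 0.106185 / 0.375717 = 0.282619

0.2826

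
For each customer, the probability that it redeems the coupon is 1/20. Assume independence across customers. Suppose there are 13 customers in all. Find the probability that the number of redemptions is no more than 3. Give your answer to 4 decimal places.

X ~ Binomial(13, 0.05); P(X ≤ 3) = Σ C(13,k) p^k (1−p)^(13−k) over k:
  k=0: C(13,0)·0.05^0·0.95^13 = 0.513342
  k=1: C(13,1)·0.05^1·0.95^12 = 0.351234
  k=2: C(13,2)·0.05^2·0.95^11 = 0.110916
  k=3: C(13,3)·0.05^3·0.95^10 = 0.021405
Total = 0.996897

0.9969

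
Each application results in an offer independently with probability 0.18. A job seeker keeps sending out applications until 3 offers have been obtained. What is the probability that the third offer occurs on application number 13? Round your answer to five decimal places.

0.05291

Y = trial on which the third success occurs; negative binomial, r=3, p=0.18.
P(Y=13) = C(12,2) · p^3 · (1−p)^10
= 66 · 0.005832 · 0.13745 = 0.0529054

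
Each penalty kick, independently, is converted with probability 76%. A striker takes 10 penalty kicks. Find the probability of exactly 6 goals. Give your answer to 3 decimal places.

0.134

X ~ Binomial(n=10, p=0.76).
P(X=6) = C(10,6) · p^6 · (1−p)^4
= 210 · 0.1927 · 0.0033178 = 0.13426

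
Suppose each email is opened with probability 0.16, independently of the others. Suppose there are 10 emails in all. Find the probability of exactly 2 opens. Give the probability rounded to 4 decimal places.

0.2856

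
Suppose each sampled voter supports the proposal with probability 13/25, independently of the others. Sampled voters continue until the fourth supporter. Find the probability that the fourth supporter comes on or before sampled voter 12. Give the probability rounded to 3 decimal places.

0.944

Finishing within 12 sampled voters ⇔ at least 4 successes in the first 12. With X ~ Binomial(12, 0.52), P(Y ≤ 12) = 1 − P(X ≤ 3).
  k=0: C(12,0)·0.52^0·0.48^12 = 0.00015
  k=1: C(12,1)·0.52^1·0.48^11 = 0.00194
  k=2: C(12,2)·0.52^2·0.48^10 = 0.01159
  k=3: C(12,3)·0.52^3·0.48^9 = 0.04184
1 − 0.05552 = 0.94448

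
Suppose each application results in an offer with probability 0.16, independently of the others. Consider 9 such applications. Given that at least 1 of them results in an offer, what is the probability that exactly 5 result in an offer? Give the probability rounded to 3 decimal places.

0.008

X ~ Binomial(9, 0.16). Want P(X=5 | X≥1) = P(X=5) / P(X≥1).
P(X=5) = C(9,5)·0.16^5·0.84^4 = 0.00658
P(X≥1) = 1 − 0.20822 = 0.79178
Ratio = 0.00658 / 0.79178 = 0.00831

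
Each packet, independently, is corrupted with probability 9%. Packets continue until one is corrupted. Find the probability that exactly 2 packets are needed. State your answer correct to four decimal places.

0.0819

Geometric (trials to first success), p = 0.09.
P(Y = 2) = (1−p)^1 · p = 0.91 · 0.09 = 0.081900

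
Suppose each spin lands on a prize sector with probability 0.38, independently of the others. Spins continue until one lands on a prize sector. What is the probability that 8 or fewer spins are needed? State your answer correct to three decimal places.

Y = number of spins to the first success; geometric, p = 0.38.
P(Y ≤ 8) = 1 − (1−p)^8 = 1 − 0.02183 = 0.97817

0.978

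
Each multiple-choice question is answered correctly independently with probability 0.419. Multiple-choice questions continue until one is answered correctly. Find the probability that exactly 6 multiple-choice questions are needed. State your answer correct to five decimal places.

0.02774

Geometric (trials to first success), p = 0.419.
P(Y = 6) = (1−p)^5 · p = 0.066203 · 0.419 = 0.0277392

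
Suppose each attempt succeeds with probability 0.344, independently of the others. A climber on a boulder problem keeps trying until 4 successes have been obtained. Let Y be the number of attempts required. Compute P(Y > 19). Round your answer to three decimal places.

0.066

Needing more than 19 attempts ⇔ fewer than 4 successes in the first 19. With X ~ Binomial(19, 0.344), P(Y > 19) = P(X ≤ 3).
  k=0: C(19,0)·0.344^0·0.656^19 = 0.00033
  k=1: C(19,1)·0.344^1·0.656^18 = 0.00331
  k=2: C(19,2)·0.344^2·0.656^17 = 0.01561
  k=3: C(19,3)·0.344^3·0.656^16 = 0.04639
P(X ≤ 3) = 0.06565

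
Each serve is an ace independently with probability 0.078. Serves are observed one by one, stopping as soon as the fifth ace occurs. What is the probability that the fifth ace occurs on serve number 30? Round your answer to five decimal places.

0.00900

Y = trial on which the fifth success occurs; negative binomial, r=5, p=0.078.
P(Y=30) = C(29,4) · p^5 · (1−p)^25
= 23751 · 2.8872e-06 · 0.1313 = 0.0090038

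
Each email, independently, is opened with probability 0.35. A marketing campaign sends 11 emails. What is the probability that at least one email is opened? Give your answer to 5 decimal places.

P(at least one) = 1 − P(none) = 1 − (1 − 0.35)^11
= 1 − 0.0087508 = 0.9912492

0.99125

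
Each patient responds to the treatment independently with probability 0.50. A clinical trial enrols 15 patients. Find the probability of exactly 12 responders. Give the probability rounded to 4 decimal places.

X ~ Binomial(n=15, p=0.50).
P(X=12) = C(15,12) · p^12 · (1−p)^3
= 455 · 0.00024414 · 0.125 = 0.013885

0.0139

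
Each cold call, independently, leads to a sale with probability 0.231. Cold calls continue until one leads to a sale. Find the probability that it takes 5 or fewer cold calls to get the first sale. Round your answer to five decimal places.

0.73107

Y = number of cold calls to the first success; geometric, p = 0.231.
P(Y ≤ 5) = 1 − (1−p)^5 = 1 − 0.2689253 = 0.7310747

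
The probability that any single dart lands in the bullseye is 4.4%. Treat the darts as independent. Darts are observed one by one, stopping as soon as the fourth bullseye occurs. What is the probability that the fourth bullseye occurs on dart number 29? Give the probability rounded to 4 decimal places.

0.0040

Y = trial on which the fourth success occurs; negative binomial, r=4, p=0.044.
P(Y=29) = C(28,3) · p^4 · (1−p)^25
= 3276 · 3.7481e-06 · 0.32467 = 0.003987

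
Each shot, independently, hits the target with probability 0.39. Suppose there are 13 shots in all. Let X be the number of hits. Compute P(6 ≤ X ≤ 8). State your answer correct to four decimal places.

X ~ Binomial(13, 0.39); P(6 ≤ X ≤ 8) = Σ C(13,k) p^k (1−p)^(13−k) over k:
  k=6: C(13,6)·0.39^6·0.61^7 = 0.189764
  k=7: C(13,7)·0.39^7·0.61^6 = 0.121325
  k=8: C(13,8)·0.39^8·0.61^5 = 0.058176
Total = 0.369265

0.3693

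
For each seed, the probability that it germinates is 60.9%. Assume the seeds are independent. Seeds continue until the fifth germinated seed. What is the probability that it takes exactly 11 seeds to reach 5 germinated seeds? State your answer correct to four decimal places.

0.0629

Y = trial on which the fifth success occurs; negative binomial, r=5, p=0.609.
P(Y=11) = C(10,4) · p^5 · (1−p)^6
= 210 · 0.08377 · 0.0035732 = 0.062859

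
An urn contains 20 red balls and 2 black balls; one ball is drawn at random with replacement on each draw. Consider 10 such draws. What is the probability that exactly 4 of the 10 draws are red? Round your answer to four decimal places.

0.0001

X ~ Binomial(n=10, p=0.909091).
P(X=4) = C(10,4) · p^4 · (1−p)^6
= 210 · 0.68301 · 5.6447e-07 = 0.000081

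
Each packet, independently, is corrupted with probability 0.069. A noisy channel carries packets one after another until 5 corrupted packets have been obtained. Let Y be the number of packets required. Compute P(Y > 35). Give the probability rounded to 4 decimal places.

Needing more than 35 packets ⇔ fewer than 5 successes in the first 35. With X ~ Binomial(35, 0.069), P(Y > 35) = P(X ≤ 4).
  k=0: C(35,0)·0.069^0·0.931^35 = 0.081892
  k=1: C(35,1)·0.069^1·0.931^34 = 0.212425
  k=2: C(35,2)·0.069^2·0.931^33 = 0.267642
  k=3: C(35,3)·0.069^3·0.931^32 = 0.218196
  k=4: C(35,4)·0.069^4·0.931^31 = 0.129371
P(X ≤ 4) = 0.909526

0.9095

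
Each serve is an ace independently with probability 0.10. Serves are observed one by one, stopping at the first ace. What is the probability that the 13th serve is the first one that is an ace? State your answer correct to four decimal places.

Geometric (trials to first success), p = 0.10.
P(Y = 13) = (1−p)^12 · p = 0.28243 · 0.10 = 0.028243

0.0282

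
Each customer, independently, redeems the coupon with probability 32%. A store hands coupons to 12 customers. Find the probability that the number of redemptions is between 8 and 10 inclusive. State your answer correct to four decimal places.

X ~ Binomial(12, 0.32); P(8 ≤ X ≤ 10) = Σ C(12,k) p^k (1−p)^(12−k) over k:
  k=8: C(12,8)·0.32^8·0.68^4 = 0.011637
  k=9: C(12,9)·0.32^9·0.68^3 = 0.002434
  k=10: C(12,10)·0.32^10·0.68^2 = 0.000344
Total = 0.014414

0.0144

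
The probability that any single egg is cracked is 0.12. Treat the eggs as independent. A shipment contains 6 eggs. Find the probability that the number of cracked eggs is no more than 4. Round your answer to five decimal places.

X ~ Binomial(6, 0.12); P(X ≤ 4) = Σ C(6,k) p^k (1−p)^(6−k) over k:
  k=0: C(6,0)·0.12^0·0.88^6 = 0.4644041
  k=1: C(6,1)·0.12^1·0.88^5 = 0.3799670
  k=2: C(6,2)·0.12^2·0.88^4 = 0.1295342
  k=3: C(6,3)·0.12^3·0.88^3 = 0.0235517
  k=4: C(6,4)·0.12^4·0.88^2 = 0.0024087
Total = 0.9998656

0.99987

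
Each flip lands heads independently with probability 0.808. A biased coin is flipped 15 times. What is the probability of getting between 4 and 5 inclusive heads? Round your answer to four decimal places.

0.0001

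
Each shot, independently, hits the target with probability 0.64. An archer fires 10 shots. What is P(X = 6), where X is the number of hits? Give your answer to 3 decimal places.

0.242

X ~ Binomial(n=10, p=0.64).
P(X=6) = C(10,6) · p^6 · (1−p)^4
= 210 · 0.068719 · 0.016796 = 0.24239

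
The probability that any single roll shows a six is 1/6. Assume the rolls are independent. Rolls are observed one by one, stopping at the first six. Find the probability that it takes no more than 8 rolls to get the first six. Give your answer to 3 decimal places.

0.767

Y = number of rolls to the first success; geometric, p = 0.166667.
P(Y ≤ 8) = 1 − (1−p)^8 = 1 − 0.23257 = 0.76743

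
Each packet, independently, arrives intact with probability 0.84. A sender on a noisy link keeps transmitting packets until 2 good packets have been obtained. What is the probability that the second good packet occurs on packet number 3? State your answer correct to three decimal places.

Y = trial on which the second success occurs; negative binomial, r=2, p=0.84.
P(Y=3) = C(2,1) · p^2 · (1−p)^1
= 2 · 0.7056 · 0.16 = 0.22579

0.226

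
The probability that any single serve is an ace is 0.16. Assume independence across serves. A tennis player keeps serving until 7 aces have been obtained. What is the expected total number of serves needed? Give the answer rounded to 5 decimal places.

Y = total serves until the seventh success; negative binomial with r=7, p=0.16.
E[Y] = r / p = 7 / 0.16 = 43.7500000

43.75000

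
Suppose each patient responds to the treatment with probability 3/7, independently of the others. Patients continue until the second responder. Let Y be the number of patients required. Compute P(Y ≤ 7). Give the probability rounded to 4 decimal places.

Finishing within 7 patients ⇔ at least 2 successes in the first 7. With X ~ Binomial(7, 0.428571), P(Y ≤ 7) = 1 − P(X ≤ 1).
  k=0: C(7,0)·0.428571^0·0.571429^7 = 0.019895
  k=1: C(7,1)·0.428571^1·0.571429^6 = 0.104446
1 − 0.124341 = 0.875659

0.8757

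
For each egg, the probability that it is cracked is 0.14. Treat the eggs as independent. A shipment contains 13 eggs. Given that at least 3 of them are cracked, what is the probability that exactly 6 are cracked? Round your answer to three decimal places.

X ~ Binomial(13, 0.14). Want P(X=6 | X≥3) = P(X=6) / P(X≥3).
P(X=6) = C(13,6)·0.14^6·0.86^7 = 0.00450
P(X≥3) = 1 − 0.14076 − 0.29789 − 0.29096 = 0.27039
Ratio = 0.00450 / 0.27039 = 0.01663

0.017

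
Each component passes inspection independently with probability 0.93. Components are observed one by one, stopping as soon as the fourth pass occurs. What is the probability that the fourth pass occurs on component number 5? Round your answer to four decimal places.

Y = trial on which the fourth success occurs; negative binomial, r=4, p=0.93.
P(Y=5) = C(4,3) · p^4 · (1−p)^1
= 4 · 0.74805 · 0.07 = 0.209455

0.2095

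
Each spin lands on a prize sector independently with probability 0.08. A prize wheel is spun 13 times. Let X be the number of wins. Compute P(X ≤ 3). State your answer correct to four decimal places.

0.9837

X ~ Binomial(13, 0.08); P(X ≤ 3) = Σ C(13,k) p^k (1−p)^(13−k) over k:
  k=0: C(13,0)·0.08^0·0.92^13 = 0.338253
  k=1: C(13,1)·0.08^1·0.92^12 = 0.382373
  k=2: C(13,2)·0.08^2·0.92^11 = 0.199499
  k=3: C(13,3)·0.08^3·0.92^10 = 0.063608
Total = 0.983733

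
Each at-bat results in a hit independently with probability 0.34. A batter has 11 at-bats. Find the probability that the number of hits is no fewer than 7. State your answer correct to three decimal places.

X ~ Binomial(11, 0.34); P(X ≥ 7) = Σ C(11,k) p^k (1−p)^(11−k) over k:
  k=7: C(11,7)·0.34^7·0.66^4 = 0.03289
  k=8: C(11,8)·0.34^8·0.66^3 = 0.00847
  k=9: C(11,9)·0.34^9·0.66^2 = 0.00145
  k=10: C(11,10)·0.34^10·0.66^1 = 0.00015
  k=11: C(11,11)·0.34^11·0.66^0 = 0.00001
Total = 0.04297

0.043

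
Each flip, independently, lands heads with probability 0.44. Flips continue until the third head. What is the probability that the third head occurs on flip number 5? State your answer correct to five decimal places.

0.16028

Y = trial on which the third success occurs; negative binomial, r=3, p=0.44.
P(Y=5) = C(4,2) · p^3 · (1−p)^2
= 6 · 0.085184 · 0.3136 = 0.1602822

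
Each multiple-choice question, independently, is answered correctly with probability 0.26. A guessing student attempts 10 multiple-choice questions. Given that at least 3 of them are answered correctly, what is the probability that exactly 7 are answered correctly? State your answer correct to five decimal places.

0.00775

X ~ Binomial(10, 0.26). Want P(X=7 | X≥3) = P(X=7) / P(X≥3).
P(X=7) = C(10,7)·0.26^7·0.74^3 = 0.0039056
P(X≥3) = 1 − 0.0492399 − 0.1730051 − 0.2735350 = 0.5042200
Ratio = 0.0039056 / 0.5042200 = 0.0077459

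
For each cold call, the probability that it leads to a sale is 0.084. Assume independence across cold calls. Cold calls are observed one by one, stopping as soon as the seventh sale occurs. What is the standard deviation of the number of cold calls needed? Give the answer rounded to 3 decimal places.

Y = total cold calls until the seventh success; negative binomial with r=7, p=0.084.
SD(Y) = √[r(1−p)/p²] = √(908.73016) = 30.14515

30.145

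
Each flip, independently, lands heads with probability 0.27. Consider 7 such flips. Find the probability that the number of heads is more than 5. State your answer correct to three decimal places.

X ~ Binomial(7, 0.27); P(X ≥ 6) = Σ C(7,k) p^k (1−p)^(7−k) over k:
  k=6: C(7,6)·0.27^6·0.73^1 = 0.00198
  k=7: C(7,7)·0.27^7·0.73^0 = 0.00010
Total = 0.00208

0.002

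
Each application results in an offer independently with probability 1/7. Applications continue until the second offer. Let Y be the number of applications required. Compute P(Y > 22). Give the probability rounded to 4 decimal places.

0.1571

Needing more than 22 applications ⇔ fewer than 2 successes in the first 22. With X ~ Binomial(22, 0.142857), P(Y > 22) = P(X ≤ 1).
  k=0: C(22,0)·0.142857^0·0.857143^22 = 0.033664
  k=1: C(22,1)·0.142857^1·0.857143^21 = 0.123436
P(X ≤ 1) = 0.157100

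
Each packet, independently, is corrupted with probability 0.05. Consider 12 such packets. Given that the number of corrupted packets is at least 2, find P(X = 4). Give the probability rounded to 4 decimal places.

0.0173

X ~ Binomial(12, 0.05). Want P(X=4 | X≥2) = P(X=4) / P(X≥2).
P(X=4) = C(12,4)·0.05^4·0.95^8 = 0.002052
P(X≥2) = 1 − 0.540360 − 0.341280 = 0.118360
Ratio = 0.002052 / 0.118360 = 0.017341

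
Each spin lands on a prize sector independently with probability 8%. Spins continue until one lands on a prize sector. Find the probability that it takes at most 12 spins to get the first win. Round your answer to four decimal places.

Y = number of spins to the first success; geometric, p = 0.08.
P(Y ≤ 12) = 1 − (1−p)^12 = 1 − 0.367666 = 0.632334

0.6323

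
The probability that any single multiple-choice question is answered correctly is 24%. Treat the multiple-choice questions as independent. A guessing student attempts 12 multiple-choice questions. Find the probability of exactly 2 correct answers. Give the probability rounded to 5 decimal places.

0.24440

X ~ Binomial(n=12, p=0.24).
P(X=2) = C(12,2) · p^2 · (1−p)^10
= 66 · 0.0576 · 0.064289 = 0.2444006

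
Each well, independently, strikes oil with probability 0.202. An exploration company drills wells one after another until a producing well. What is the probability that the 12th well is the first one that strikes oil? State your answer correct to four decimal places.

0.0169

Geometric (trials to first success), p = 0.202.
P(Y = 12) = (1−p)^11 · p = 0.083566 · 0.202 = 0.016880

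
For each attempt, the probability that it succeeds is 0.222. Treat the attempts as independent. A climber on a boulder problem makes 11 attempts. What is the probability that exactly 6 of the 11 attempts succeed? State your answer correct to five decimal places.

X ~ Binomial(n=11, p=0.222).
P(X=6) = C(11,6) · p^6 · (1−p)^5
= 462 · 0.00011971 · 0.28503 = 0.0157637

0.01576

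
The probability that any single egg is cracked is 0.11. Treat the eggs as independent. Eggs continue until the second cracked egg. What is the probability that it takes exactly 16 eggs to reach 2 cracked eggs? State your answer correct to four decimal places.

Y = trial on which the second success occurs; negative binomial, r=2, p=0.11.
P(Y=16) = C(15,1) · p^2 · (1−p)^14
= 15 · 0.0121 · 0.19564 = 0.035509

0.0355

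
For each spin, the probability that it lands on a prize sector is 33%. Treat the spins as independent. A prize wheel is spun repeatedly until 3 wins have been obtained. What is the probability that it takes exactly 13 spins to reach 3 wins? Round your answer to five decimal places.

Y = trial on which the third success occurs; negative binomial, r=3, p=0.33.
P(Y=13) = C(12,2) · p^3 · (1−p)^10
= 66 · 0.035937 · 0.018228 = 0.0432348

0.04323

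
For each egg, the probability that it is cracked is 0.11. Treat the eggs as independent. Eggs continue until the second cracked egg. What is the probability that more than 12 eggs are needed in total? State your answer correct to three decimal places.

0.613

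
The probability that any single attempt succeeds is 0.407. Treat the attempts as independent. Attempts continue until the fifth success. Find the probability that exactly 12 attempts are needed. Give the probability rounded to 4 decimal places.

Y = trial on which the fifth success occurs; negative binomial, r=5, p=0.407.
P(Y=12) = C(11,4) · p^5 · (1−p)^7
= 330 · 0.011168 · 0.025786 = 0.095032

0.0950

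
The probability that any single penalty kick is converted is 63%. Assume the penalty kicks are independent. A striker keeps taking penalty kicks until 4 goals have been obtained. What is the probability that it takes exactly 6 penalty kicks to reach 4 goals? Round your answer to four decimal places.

0.2157

Y = trial on which the fourth success occurs; negative binomial, r=4, p=0.63.
P(Y=6) = C(5,3) · p^4 · (1−p)^2
= 10 · 0.15753 · 0.1369 = 0.215658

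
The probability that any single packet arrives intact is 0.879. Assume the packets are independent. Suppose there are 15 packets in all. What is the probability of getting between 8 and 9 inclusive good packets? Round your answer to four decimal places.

X ~ Binomial(15, 0.879); P(8 ≤ X ≤ 9) = Σ C(15,k) p^k (1−p)^(15−k) over k:
  k=8: C(15,8)·0.879^8·0.121^7 = 0.000871
  k=9: C(15,9)·0.879^9·0.121^6 = 0.004921
Total = 0.005791

0.0058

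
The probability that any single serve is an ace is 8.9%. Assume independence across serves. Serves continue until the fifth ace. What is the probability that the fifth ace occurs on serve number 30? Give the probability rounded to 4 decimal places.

Y = trial on which the fifth success occurs; negative binomial, r=5, p=0.089.
P(Y=30) = C(29,4) · p^5 · (1−p)^25
= 23751 · 5.5841e-06 · 0.097266 = 0.012900

0.0129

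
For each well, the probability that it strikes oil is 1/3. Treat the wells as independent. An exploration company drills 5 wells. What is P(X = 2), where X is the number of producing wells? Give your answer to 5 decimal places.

X ~ Binomial(n=5, p=0.333333).
P(X=2) = C(5,2) · p^2 · (1−p)^3
= 10 · 0.11111 · 0.2963 = 0.3292181

0.32922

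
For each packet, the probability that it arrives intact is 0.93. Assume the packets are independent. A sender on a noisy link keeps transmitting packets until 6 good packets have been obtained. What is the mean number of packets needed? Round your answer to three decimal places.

6.452

Y = total packets until the sixth success; negative binomial with r=6, p=0.93.
E[Y] = r / p = 6 / 0.93 = 6.45161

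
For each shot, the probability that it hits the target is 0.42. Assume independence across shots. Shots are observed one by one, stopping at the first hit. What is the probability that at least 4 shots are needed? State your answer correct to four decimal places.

0.1951

Y = number of shots to the first success; geometric, p = 0.42.
P(Y > 3) = P(first 3 all fail) = (1−p)^3 = 0.195112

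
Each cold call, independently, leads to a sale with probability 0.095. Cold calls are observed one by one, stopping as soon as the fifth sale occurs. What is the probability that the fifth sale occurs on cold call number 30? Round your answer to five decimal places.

0.01515

Y = trial on which the fifth success occurs; negative binomial, r=5, p=0.095.
P(Y=30) = C(29,4) · p^5 · (1−p)^25
= 23751 · 7.7378e-06 · 0.082455 = 0.0151536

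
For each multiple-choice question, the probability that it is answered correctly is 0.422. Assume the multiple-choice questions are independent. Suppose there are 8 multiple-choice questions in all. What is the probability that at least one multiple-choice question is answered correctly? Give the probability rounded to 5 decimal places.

0.98754

P(at least one) = 1 − P(none) = 1 − (1 − 0.422)^8
= 1 − 0.0124573 = 0.9875427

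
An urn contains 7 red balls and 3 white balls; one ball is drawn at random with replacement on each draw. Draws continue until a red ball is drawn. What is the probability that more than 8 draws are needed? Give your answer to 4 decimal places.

0.0001

Y = number of draws to the first success; geometric, p = 0.70.
P(Y > 8) = P(first 8 all fail) = (1−p)^8 = 0.000066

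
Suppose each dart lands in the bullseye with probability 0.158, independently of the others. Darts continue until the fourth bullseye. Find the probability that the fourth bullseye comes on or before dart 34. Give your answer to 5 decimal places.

0.80744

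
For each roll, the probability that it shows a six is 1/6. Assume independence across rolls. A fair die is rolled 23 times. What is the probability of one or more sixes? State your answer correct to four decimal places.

P(at least one) = 1 − P(none) = 1 − (1 − 0.166667)^23
= 1 − 0.015095 = 0.984905

0.9849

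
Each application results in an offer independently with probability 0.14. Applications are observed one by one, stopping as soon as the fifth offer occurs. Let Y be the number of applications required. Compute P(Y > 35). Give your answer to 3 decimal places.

Needing more than 35 applications ⇔ fewer than 5 successes in the first 35. With X ~ Binomial(35, 0.14), P(Y > 35) = P(X ≤ 4).
  k=0: C(35,0)·0.14^0·0.86^35 = 0.00510
  k=1: C(35,1)·0.14^1·0.86^34 = 0.02905
  k=2: C(35,2)·0.14^2·0.86^33 = 0.08039
  k=3: C(35,3)·0.14^3·0.86^32 = 0.14396
  k=4: C(35,4)·0.14^4·0.86^31 = 0.18748
P(X ≤ 4) = 0.44599

0.446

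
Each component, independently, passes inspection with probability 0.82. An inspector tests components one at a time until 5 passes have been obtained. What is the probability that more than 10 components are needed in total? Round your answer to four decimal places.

Needing more than 10 components ⇔ fewer than 5 successes in the first 10. With X ~ Binomial(10, 0.82), P(Y > 10) = P(X ≤ 4).
  k=0: C(10,0)·0.82^0·0.18^10 = 0.000000
  k=1: C(10,1)·0.82^1·0.18^9 = 0.000002
  k=2: C(10,2)·0.82^2·0.18^8 = 0.000033
  k=3: C(10,3)·0.82^3·0.18^7 = 0.000405
  k=4: C(10,4)·0.82^4·0.18^6 = 0.003229
P(X ≤ 4) = 0.003669

0.0037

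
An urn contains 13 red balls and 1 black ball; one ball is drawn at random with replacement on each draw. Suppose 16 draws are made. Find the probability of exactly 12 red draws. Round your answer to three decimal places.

0.019

X ~ Binomial(n=16, p=0.928571).
P(X=12) = C(16,12) · p^12 · (1−p)^4
= 1820 · 0.41095 · 2.6031e-05 = 0.01947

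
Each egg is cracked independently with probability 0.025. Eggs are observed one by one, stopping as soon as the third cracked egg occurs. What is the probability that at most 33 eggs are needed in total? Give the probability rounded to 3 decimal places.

0.049

Finishing within 33 eggs ⇔ at least 3 successes in the first 33. With X ~ Binomial(33, 0.025), P(Y ≤ 33) = 1 − P(X ≤ 2).
  k=0: C(33,0)·0.025^0·0.975^33 = 0.43366
  k=1: C(33,1)·0.025^1·0.975^32 = 0.36695
  k=2: C(33,2)·0.025^2·0.975^31 = 0.15054
1 − 0.95115 = 0.04885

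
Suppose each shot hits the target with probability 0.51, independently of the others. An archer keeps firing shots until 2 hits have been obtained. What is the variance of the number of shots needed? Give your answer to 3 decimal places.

3.768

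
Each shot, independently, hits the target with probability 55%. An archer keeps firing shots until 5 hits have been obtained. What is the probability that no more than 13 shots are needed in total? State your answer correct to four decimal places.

Finishing within 13 shots ⇔ at least 5 successes in the first 13. With X ~ Binomial(13, 0.55), P(Y ≤ 13) = 1 − P(X ≤ 4).
  k=0: C(13,0)·0.55^0·0.45^13 = 0.000031
  k=1: C(13,1)·0.55^1·0.45^12 = 0.000493
  k=2: C(13,2)·0.55^2·0.45^11 = 0.003615
  k=3: C(13,3)·0.55^3·0.45^10 = 0.016202
  k=4: C(13,4)·0.55^4·0.45^9 = 0.049507
1 − 0.069849 = 0.930151

0.9302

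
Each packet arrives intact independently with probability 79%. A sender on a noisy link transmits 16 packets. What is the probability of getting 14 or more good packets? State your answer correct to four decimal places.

0.3161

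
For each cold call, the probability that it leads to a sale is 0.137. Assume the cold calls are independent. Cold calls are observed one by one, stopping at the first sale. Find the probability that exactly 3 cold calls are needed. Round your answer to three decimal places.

0.102

Geometric (trials to first success), p = 0.137.
P(Y = 3) = (1−p)^2 · p = 0.74477 · 0.137 = 0.10203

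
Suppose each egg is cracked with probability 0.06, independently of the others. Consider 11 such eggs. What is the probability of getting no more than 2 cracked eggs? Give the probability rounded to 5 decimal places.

X ~ Binomial(11, 0.06); P(X ≤ 2) = Σ C(11,k) p^k (1−p)^(11−k) over k:
  k=0: C(11,0)·0.06^0·0.94^11 = 0.5062982
  k=1: C(11,1)·0.06^1·0.94^10 = 0.3554860
  k=2: C(11,2)·0.06^2·0.94^9 = 0.1134530
Total = 0.9752372

0.97524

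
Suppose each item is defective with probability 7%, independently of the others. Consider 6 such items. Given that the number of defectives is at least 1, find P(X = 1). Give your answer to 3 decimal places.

0.828

X ~ Binomial(6, 0.07). Want P(X=1 | X≥1) = P(X=1) / P(X≥1).
P(X=1) = C(6,1)·0.07^1·0.93^5 = 0.29219
P(X≥1) = 1 − 0.64699 = 0.35301
Ratio = 0.29219 / 0.35301 = 0.82771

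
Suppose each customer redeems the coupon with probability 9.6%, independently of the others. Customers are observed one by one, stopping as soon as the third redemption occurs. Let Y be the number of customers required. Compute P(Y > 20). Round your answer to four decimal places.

Needing more than 20 customers ⇔ fewer than 3 successes in the first 20. With X ~ Binomial(20, 0.096), P(Y > 20) = P(X ≤ 2).
  k=0: C(20,0)·0.096^0·0.904^20 = 0.132852
  k=1: C(20,1)·0.096^1·0.904^19 = 0.282164
  k=2: C(20,2)·0.096^2·0.904^18 = 0.284661
P(X ≤ 2) = 0.699677

0.6997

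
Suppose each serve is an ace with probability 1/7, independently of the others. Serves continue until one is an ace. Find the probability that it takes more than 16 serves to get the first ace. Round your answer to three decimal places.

0.085

Y = number of serves to the first success; geometric, p = 0.142857.
P(Y > 16) = P(first 16 all fail) = (1−p)^16 = 0.08489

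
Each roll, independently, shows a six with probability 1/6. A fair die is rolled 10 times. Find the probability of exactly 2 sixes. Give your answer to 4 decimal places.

0.2907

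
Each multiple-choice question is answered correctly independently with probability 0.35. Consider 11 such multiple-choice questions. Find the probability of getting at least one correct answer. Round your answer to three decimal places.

0.991

P(at least one) = 1 − P(none) = 1 − (1 − 0.35)^11
= 1 − 0.00875 = 0.99125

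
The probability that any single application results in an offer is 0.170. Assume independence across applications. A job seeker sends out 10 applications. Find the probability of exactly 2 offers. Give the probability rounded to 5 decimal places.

X ~ Binomial(n=10, p=0.17).
P(X=2) = C(10,2) · p^2 · (1−p)^8
= 45 · 0.0289 · 0.22523 = 0.2929106

0.29291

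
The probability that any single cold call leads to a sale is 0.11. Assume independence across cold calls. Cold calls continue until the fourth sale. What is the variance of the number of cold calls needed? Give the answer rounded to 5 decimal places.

294.21488

Y = total cold calls until the fourth success; negative binomial with r=4, p=0.11.
Var(Y) = r(1−p)/p² = 4·0.89 / 0.11² = 294.2148760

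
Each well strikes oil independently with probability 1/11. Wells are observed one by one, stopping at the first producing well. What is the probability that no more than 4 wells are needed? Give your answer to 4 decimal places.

0.3170

Y = number of wells to the first success; geometric, p = 0.090909.
P(Y ≤ 4) = 1 − (1−p)^4 = 1 − 0.683013 = 0.316987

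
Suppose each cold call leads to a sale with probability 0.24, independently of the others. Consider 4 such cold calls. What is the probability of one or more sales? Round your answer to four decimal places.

0.6664

P(at least one) = 1 − P(none) = 1 − (1 − 0.24)^4
= 1 − 0.333622 = 0.666378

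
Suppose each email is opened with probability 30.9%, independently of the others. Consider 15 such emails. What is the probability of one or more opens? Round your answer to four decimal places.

P(at least one) = 1 − P(none) = 1 − (1 − 0.309)^15
= 1 − 0.003910 = 0.996090

0.9961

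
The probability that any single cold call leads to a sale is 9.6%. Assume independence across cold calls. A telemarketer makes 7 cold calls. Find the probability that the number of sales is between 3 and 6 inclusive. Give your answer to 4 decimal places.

X ~ Binomial(7, 0.096); P(3 ≤ X ≤ 6) = Σ C(7,k) p^k (1−p)^(7−k) over k:
  k=3: C(7,3)·0.096^3·0.904^4 = 0.020680
  k=4: C(7,4)·0.096^4·0.904^3 = 0.002196
  k=5: C(7,5)·0.096^5·0.904^2 = 0.000140
  k=6: C(7,6)·0.096^6·0.904^1 = 0.000005
Total = 0.023021

0.0230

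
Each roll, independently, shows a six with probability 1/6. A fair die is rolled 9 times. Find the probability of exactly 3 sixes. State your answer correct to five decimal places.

X ~ Binomial(n=9, p=0.166667).
P(X=3) = C(9,3) · p^3 · (1−p)^6
= 84 · 0.0046296 · 0.3349 = 0.1302381

0.13024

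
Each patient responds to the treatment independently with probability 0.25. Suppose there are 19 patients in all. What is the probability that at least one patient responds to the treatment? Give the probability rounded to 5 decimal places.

P(at least one) = 1 − P(none) = 1 − (1 − 0.25)^19
= 1 − 0.0042283 = 0.9957717

0.99577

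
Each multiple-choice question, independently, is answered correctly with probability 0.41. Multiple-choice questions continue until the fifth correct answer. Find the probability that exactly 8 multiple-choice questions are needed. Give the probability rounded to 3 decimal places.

Y = trial on which the fifth success occurs; negative binomial, r=5, p=0.41.
P(Y=8) = C(7,4) · p^5 · (1−p)^3
= 35 · 0.011586 · 0.20538 = 0.08328

0.083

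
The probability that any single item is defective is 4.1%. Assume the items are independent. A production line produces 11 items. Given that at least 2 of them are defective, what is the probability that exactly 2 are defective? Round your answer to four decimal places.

X ~ Binomial(11, 0.041). Want P(X=2 | X≥2) = P(X=2) / P(X≥2).
P(X=2) = C(11,2)·0.041^2·0.959^9 = 0.063430
P(X≥2) = 1 − 0.630964 − 0.296731 = 0.072305
Ratio = 0.063430 / 0.072305 = 0.877262

0.8773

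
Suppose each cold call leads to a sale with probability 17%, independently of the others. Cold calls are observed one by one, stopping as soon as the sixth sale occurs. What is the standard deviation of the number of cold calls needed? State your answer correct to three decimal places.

Y = total cold calls until the sixth success; negative binomial with r=6, p=0.17.
SD(Y) = √[r(1−p)/p²] = √(172.31834) = 13.12701

13.127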